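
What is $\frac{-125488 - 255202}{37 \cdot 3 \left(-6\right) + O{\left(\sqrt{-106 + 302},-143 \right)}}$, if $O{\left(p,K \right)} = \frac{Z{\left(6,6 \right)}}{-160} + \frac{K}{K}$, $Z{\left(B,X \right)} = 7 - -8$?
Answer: $\frac{12182080}{21283} \approx 572.39$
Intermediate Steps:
$Z{\left(B,X \right)} = 15$ ($Z{\left(B,X \right)} = 7 + 8 = 15$)
$O{\left(p,K \right)} = \frac{29}{32}$ ($O{\left(p,K \right)} = \frac{15}{-160} + \frac{K}{K} = 15 \left(- \frac{1}{160}\right) + 1 = - \frac{3}{32} + 1 = \frac{29}{32}$)
$\frac{-125488 - 255202}{37 \cdot 3 \left(-6\right) + O{\left(\sqrt{-106 + 302},-143 \right)}} = \frac{-125488 - 255202}{37 \cdot 3 \left(-6\right) + \frac{29}{32}} = - \frac{380690}{111 \left(-6\right) + \frac{29}{32}} = - \frac{380690}{-666 + \frac{29}{32}} = - \frac{380690}{- \frac{21283}{32}} = \left(-380690\right) \left(- \frac{32}{21283}\right) = \frac{12182080}{21283}$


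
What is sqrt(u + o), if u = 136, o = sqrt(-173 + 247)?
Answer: sqrt(136 + sqrt(74)) ≈ 12.025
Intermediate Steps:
o = sqrt(74) ≈ 8.6023
sqrt(u + o) = sqrt(136 + sqrt(74))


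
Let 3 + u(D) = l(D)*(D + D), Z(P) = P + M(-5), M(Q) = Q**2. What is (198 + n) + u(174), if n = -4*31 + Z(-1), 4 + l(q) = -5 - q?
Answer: -63589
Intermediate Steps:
l(q) = -9 - q (l(q) = -4 + (-5 - q) = -9 - q)
Z(P) = 25 + P (Z(P) = P + (-5)**2 = P + 25 = 25 + P)
u(D) = -3 + 2*D*(-9 - D) (u(D) = -3 + (-9 - D)*(D + D) = -3 + (-9 - D)*(2*D) = -3 + 2*D*(-9 - D))
n = -100 (n = -4*31 + (25 - 1) = -124 + 24 = -100)
(198 + n) + u(174) = (198 - 100) + (-3 - 2*174*(9 + 174)) = 98 + (-3 - 2*174*183) = 98 + (-3 - 63684) = 98 - 63687 = -63589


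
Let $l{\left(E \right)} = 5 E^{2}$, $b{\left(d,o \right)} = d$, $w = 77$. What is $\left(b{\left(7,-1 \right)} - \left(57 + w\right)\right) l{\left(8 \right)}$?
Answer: $-40640$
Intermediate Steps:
$\left(b{\left(7,-1 \right)} - \left(57 + w\right)\right) l{\left(8 \right)} = \left(7 - 134\right) 5 \cdot 8^{2} = \left(7 - 134\right) 5 \cdot 64 = \left(7 - 134\right) 320 = \left(-127\right) 320 = -40640$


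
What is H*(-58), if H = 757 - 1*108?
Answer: -37642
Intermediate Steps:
H = 649 (H = 757 - 108 = 649)
H*(-58) = 649*(-58) = -37642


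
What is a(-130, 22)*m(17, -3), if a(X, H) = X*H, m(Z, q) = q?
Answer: 8580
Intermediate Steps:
a(X, H) = H*X
a(-130, 22)*m(17, -3) = (22*(-130))*(-3) = -2860*(-3) = 8580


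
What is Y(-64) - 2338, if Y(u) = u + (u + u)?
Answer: -2530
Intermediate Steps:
Y(u) = 3*u (Y(u) = u + 2*u = 3*u)
Y(-64) - 2338 = 3*(-64) - 2338 = -192 - 2338 = -2530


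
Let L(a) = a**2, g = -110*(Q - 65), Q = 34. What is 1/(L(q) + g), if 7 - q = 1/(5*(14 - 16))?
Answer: 100/346041 ≈ 0.00028898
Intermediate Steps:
q = 71/10 (q = 7 - 1/(5*(14 - 16)) = 7 - 1/(5*(-2)) = 7 - (-1)/(5*2) = 7 - 1*(-1/10) = 7 + 1/10 = 71/10 ≈ 7.1000)
g = 3410 (g = -110*(34 - 65) = -110*(-31) = 3410)
1/(L(q) + g) = 1/((71/10)**2 + 3410) = 1/(5041/100 + 3410) = 1/(346041/100) = 100/346041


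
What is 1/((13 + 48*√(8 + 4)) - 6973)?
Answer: -145/1008624 - √3/504312 ≈ -0.00014719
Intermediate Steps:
1/((13 + 48*√(8 + 4)) - 6973) = 1/((13 + 48*√12) - 6973) = 1/((13 + 48*(2*√3)) - 6973) = 1/((13 + 96*√3) - 6973) = 1/(-6960 + 96*√3)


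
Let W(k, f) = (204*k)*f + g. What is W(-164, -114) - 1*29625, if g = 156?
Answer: 3784515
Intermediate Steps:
W(k, f) = 156 + 204*f*k (W(k, f) = (204*k)*f + 156 = 204*f*k + 156 = 156 + 204*f*k)
W(-164, -114) - 1*29625 = (156 + 204*(-114)*(-164)) - 1*29625 = (156 + 3813984) - 29625 = 3814140 - 29625 = 3784515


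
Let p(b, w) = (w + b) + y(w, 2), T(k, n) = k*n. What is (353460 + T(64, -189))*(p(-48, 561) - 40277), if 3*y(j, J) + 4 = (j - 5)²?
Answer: 21601513920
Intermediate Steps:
y(j, J) = -4/3 + (-5 + j)²/3 (y(j, J) = -4/3 + (j - 5)²/3 = -4/3 + (-5 + j)²/3)
p(b, w) = -4/3 + b + w + (-5 + w)²/3 (p(b, w) = (w + b) + (-4/3 + (-5 + w)²/3) = (b + w) + (-4/3 + (-5 + w)²/3) = -4/3 + b + w + (-5 + w)²/3)
(353460 + T(64, -189))*(p(-48, 561) - 40277) = (353460 + 64*(-189))*((7 - 48 - 7/3*561 + (⅓)*561²) - 40277) = (353460 - 12096)*((7 - 48 - 1309 + (⅓)*314721) - 40277) = 341364*((7 - 48 - 1309 + 104907) - 40277) = 341364*(103557 - 40277) = 341364*63280 = 21601513920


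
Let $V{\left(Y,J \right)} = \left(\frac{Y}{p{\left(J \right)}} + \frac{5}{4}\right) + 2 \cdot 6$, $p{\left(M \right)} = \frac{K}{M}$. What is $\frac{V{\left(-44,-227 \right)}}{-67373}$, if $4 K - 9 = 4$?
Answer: $- \frac{160497}{3503396} \approx -0.045812$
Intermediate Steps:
$K = \frac{13}{4}$ ($K = \frac{9}{4} + \frac{1}{4} \cdot 4 = \frac{9}{4} + 1 = \frac{13}{4} \approx 3.25$)
$p{\left(M \right)} = \frac{13}{4 M}$
$V{\left(Y,J \right)} = \frac{53}{4} + \frac{4 J Y}{13}$ ($V{\left(Y,J \right)} = \left(\frac{Y}{\frac{13}{4} \frac{1}{J}} + \frac{5}{4}\right) + 2 \cdot 6 = \left(Y \frac{4 J}{13} + 5 \cdot \frac{1}{4}\right) + 12 = \left(\frac{4 J Y}{13} + \frac{5}{4}\right) + 12 = \left(\frac{5}{4} + \frac{4 J Y}{13}\right) + 12 = \frac{53}{4} + \frac{4 J Y}{13}$)
$\frac{V{\left(-44,-227 \right)}}{-67373} = \frac{\frac{53}{4} + \frac{4}{13} \left(-227\right) \left(-44\right)}{-67373} = \left(\frac{53}{4} + \frac{39952}{13}\right) \left(- \frac{1}{67373}\right) = \frac{160497}{52} \left(- \frac{1}{67373}\right) = - \frac{160497}{3503396}$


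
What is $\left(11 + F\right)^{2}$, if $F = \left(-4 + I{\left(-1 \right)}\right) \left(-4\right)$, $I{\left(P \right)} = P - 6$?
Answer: $3025$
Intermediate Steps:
$I{\left(P \right)} = -6 + P$ ($I{\left(P \right)} = P - 6 = -6 + P$)
$F = 44$ ($F = \left(-4 - 7\right) \left(-4\right) = \left(-11\right) \left(-4\right) = 44$)
$\left(11 + F\right)^{2} = \left(11 + 44\right)^{2} = 55^{2} = 3025$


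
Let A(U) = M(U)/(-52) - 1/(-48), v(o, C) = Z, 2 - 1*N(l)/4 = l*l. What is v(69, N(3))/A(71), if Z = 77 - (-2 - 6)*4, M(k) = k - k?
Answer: 5232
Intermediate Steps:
M(k) = 0
N(l) = 8 - 4*l² (N(l) = 8 - 4*l*l = 8 - 4*l²)
Z = 109 (Z = 77 - (-8)*4 = 77 - 1*(-32) = 77 + 32 = 109)
v(o, C) = 109
A(U) = 1/48 (A(U) = 0/(-52) - 1/(-48) = 0*(-1/52) - 1*(-1/48) = 0 + 1/48 = 1/48)
v(69, N(3))/A(71) = 109/(1/48) = 109*48 = 5232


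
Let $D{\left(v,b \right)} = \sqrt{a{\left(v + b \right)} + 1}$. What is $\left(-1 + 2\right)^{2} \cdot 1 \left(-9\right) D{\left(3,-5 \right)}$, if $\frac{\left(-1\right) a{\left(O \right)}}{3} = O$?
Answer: $- 9 \sqrt{7} \approx -23.812$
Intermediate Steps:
$a{\left(O \right)} = - 3 O$
$D{\left(v,b \right)} = \sqrt{1 - 3 b - 3 v}$ ($D{\left(v,b \right)} = \sqrt{- 3 \left(v + b\right) + 1} = \sqrt{- 3 \left(b + v\right) + 1} = \sqrt{\left(- 3 b - 3 v\right) + 1} = \sqrt{1 - 3 b - 3 v}$)
$\left(-1 + 2\right)^{2} \cdot 1 \left(-9\right) D{\left(3,-5 \right)} = \left(-1 + 2\right)^{2} \cdot 1 \left(-9\right) \sqrt{1 - -15 - 9} = 1^{2} \left(-9\right) \sqrt{1 + 15 - 9} = 1 \left(-9\right) \sqrt{7} = - 9 \sqrt{7}$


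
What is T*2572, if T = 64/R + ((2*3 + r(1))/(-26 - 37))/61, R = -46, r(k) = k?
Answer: -45244052/12627 ≈ -3583.1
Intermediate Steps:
T = -17591/12627 (T = 64/(-46) + ((2*3 + 1)/(-26 - 37))/61 = 64*(-1/46) + ((6 + 1)/(-63))*(1/61) = -32/23 + (7*(-1/63))*(1/61) = -32/23 - 1/9*1/61 = -32/23 - 1/549 = -17591/12627 ≈ -1.3931)
T*2572 = -17591/12627*2572 = -45244052/12627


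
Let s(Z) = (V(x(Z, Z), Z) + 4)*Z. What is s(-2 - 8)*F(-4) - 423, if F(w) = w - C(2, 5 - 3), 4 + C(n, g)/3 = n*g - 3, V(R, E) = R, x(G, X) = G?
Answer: -123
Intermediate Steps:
C(n, g) = -21 + 3*g*n (C(n, g) = -12 + 3*(n*g - 3) = -12 + 3*(g*n - 3) = -12 + 3*(-3 + g*n) = -12 + (-9 + 3*g*n) = -21 + 3*g*n)
F(w) = 9 + w (F(w) = w - (-21 + 3*(5 - 3)*2) = w - (-21 + 3*2*2) = w - (-21 + 12) = w - 1*(-9) = w + 9 = 9 + w)
s(Z) = Z*(4 + Z) (s(Z) = (Z + 4)*Z = (4 + Z)*Z = Z*(4 + Z))
s(-2 - 8)*F(-4) - 423 = ((-2 - 8)*(4 + (-2 - 8)))*(9 - 4) - 423 = -10*(4 - 10)*5 - 423 = -10*(-6)*5 - 423 = 60*5 - 423 = 300 - 423 = -123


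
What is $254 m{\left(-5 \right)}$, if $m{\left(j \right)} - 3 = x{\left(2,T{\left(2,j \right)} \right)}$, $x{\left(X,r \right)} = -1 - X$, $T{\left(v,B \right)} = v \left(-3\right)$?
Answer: $0$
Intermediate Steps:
$T{\left(v,B \right)} = - 3 v$
$m{\left(j \right)} = 0$ ($m{\left(j \right)} = 3 - 3 = 0$)
$254 m{\left(-5 \right)} = 254 \cdot 0 = 0$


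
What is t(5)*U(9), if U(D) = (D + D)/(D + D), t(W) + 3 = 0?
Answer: -3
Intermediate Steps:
t(W) = -3 (t(W) = -3 + 0 = -3)
U(D) = 1 (U(D) = (2*D)/((2*D)) = (2*D)*(1/(2*D)) = 1)
t(5)*U(9) = -3*1 = -3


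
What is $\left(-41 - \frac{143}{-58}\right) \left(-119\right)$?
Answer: $\frac{265965}{58} \approx 4585.6$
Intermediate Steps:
$\left(-41 - \frac{143}{-58}\right) \left(-119\right) = \left(-41 - - \frac{143}{58}\right) \left(-119\right) = \left(-41 + \frac{143}{58}\right) \left(-119\right) = \left(- \frac{2235}{58}\right) \left(-119\right) = \frac{265965}{58}$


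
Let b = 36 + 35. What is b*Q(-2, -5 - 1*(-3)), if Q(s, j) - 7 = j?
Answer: 355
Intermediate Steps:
Q(s, j) = 7 + j
b = 71
b*Q(-2, -5 - 1*(-3)) = 71*(7 + (-5 - 1*(-3))) = 71*(7 + (-5 + 3)) = 71*(7 - 2) = 71*5 = 355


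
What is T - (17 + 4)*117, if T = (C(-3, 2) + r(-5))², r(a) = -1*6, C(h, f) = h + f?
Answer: -2408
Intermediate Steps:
C(h, f) = f + h
r(a) = -6
T = 49 (T = ((2 - 3) - 6)² = (-1 - 6)² = (-7)² = 49)
T - (17 + 4)*117 = 49 - (17 + 4)*117 = 49 - 21*117 = 49 - 1*2457 = 49 - 2457 = -2408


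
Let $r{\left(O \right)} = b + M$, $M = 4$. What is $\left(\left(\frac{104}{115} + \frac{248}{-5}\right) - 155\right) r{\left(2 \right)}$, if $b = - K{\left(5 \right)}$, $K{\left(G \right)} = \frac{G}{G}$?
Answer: $- \frac{14055}{23} \approx -611.09$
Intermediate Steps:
$K{\left(G \right)} = 1$
$b = -1$ ($b = \left(-1\right) 1 = -1$)
$r{\left(O \right)} = 3$ ($r{\left(O \right)} = -1 + 4 = 3$)
$\left(\left(\frac{104}{115} + \frac{248}{-5}\right) - 155\right) r{\left(2 \right)} = \left(\left(\frac{104}{115} + \frac{248}{-5}\right) - 155\right) 3 = \left(\left(104 \cdot \frac{1}{115} + 248 \left(- \frac{1}{5}\right)\right) - 155\right) 3 = \left(\left(\frac{104}{115} - \frac{248}{5}\right) - 155\right) 3 = \left(- \frac{1120}{23} - 155\right) 3 = \left(- \frac{4685}{23}\right) 3 = - \frac{14055}{23}$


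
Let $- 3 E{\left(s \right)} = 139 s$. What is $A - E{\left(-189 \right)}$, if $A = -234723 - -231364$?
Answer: $-12116$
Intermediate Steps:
$A = -3359$ ($A = -234723 + 231364 = -3359$)
$E{\left(s \right)} = - \frac{139 s}{3}$
$A - E{\left(-189 \right)} = -3359 - \left(- \frac{139}{3}\right) \left(-189\right) = -3359 - 8757 = -12116$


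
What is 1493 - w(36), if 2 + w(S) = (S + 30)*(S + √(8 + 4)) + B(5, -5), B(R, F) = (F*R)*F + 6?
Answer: -1012 - 132*√3 ≈ -1240.6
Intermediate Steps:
B(R, F) = 6 + R*F² (B(R, F) = R*F² + 6 = 6 + R*F²)
w(S) = 129 + (30 + S)*(S + 2*√3) (w(S) = -2 + ((S + 30)*(S + √(8 + 4)) + (6 + 5*(-5)²)) = -2 + ((30 + S)*(S + √12) + (6 + 5*25)) = -2 + ((30 + S)*(S + 2*√3) + (6 + 125)) = -2 + ((30 + S)*(S + 2*√3) + 131) = -2 + (131 + (30 + S)*(S + 2*√3)) = 129 + (30 + S)*(S + 2*√3))
1493 - w(36) = 1493 - (129 + 36² + 30*36 + 60*√3 + 2*36*√3) = 1493 - (129 + 1296 + 1080 + 60*√3 + 72*√3) = 1493 - (2505 + 132*√3) = 1493 + (-2505 - 132*√3) = -1012 - 132*√3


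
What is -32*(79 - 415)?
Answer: 10752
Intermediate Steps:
-32*(79 - 415) = -32*(-336) = 10752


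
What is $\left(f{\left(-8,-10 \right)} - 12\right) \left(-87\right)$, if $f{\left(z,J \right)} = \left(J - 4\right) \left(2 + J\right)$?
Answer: $-8700$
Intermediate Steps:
$f{\left(z,J \right)} = \left(-4 + J\right) \left(2 + J\right)$
$\left(f{\left(-8,-10 \right)} - 12\right) \left(-87\right) = \left(\left(-8 + \left(-10\right)^{2} - -20\right) - 12\right) \left(-87\right) = \left(\left(-8 + 100 + 20\right) - 12\right) \left(-87\right) = \left(112 - 12\right) \left(-87\right) = 100 \left(-87\right) = -8700$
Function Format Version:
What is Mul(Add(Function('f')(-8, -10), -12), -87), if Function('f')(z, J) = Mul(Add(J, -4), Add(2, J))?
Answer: -8700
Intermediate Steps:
Function('f')(z, J) = Mul(Add(-4, J), Add(2, J))
Mul(Add(Function('f')(-8, -10), -12), -87) = Mul(Add(Add(-8, Pow(-10, 2), Mul(-2, -10)), -12), -87) = Mul(Add(Add(-8, 100, 20), -12), -87) = Mul(Add(112, -12), -87) = Mul(100, -87) = -8700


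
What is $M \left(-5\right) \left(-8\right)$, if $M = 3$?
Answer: $120$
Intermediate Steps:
$M \left(-5\right) \left(-8\right) = 3 \left(-5\right) \left(-8\right) = \left(-15\right) \left(-8\right) = 120$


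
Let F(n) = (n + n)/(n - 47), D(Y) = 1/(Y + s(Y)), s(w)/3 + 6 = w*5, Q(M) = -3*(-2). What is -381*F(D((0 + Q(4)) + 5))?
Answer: 254/2475 ≈ 0.10263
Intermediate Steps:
Q(M) = 6
s(w) = -18 + 15*w (s(w) = -18 + 3*(w*5) = -18 + 3*(5*w) = -18 + 15*w)
D(Y) = 1/(-18 + 16*Y) (D(Y) = 1/(Y + (-18 + 15*Y)) = 1/(-18 + 16*Y))
F(n) = 2*n/(-47 + n) (F(n) = (2*n)/(-47 + n) = 2*n/(-47 + n))
-381*F(D((0 + Q(4)) + 5)) = -762*1/(2*(-9 + 8*((0 + 6) + 5)))/(-47 + 1/(2*(-9 + 8*((0 + 6) + 5)))) = -762*1/(2*(-9 + 8*(6 + 5)))/(-47 + 1/(2*(-9 + 8*(6 + 5)))) = -762*1/(2*(-9 + 8*11))/(-47 + 1/(2*(-9 + 8*11))) = -762*1/(2*(-9 + 88))/(-47 + 1/(2*(-9 + 88))) = -762*(½)/79/(-47 + (½)/79) = -762*(½)*(1/79)/(-47 + (½)*(1/79)) = -762/(158*(-47 + 1/158)) = -762/(158*(-7425/158)) = -762*(-158)/(158*7425) = -381*(-2/7425) = 254/2475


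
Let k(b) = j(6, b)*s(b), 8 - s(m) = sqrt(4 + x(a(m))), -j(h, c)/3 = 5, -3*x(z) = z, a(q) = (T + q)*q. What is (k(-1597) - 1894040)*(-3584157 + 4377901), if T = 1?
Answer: -1503478135040 + 1428739200*I*sqrt(59) ≈ -1.5035e+12 + 1.0974e+10*I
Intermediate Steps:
a(q) = q*(1 + q) (a(q) = (1 + q)*q = q*(1 + q))
x(z) = -z/3
j(h, c) = -15 (j(h, c) = -3*5 = -15)
s(m) = 8 - sqrt(4 - m*(1 + m)/3)
k(b) = -120 + 5*sqrt(3)*sqrt(12 - b*(1 + b)) (k(b) = -15*(8 - sqrt(3)*sqrt(12 - b*(1 + b))/3) = -120 + 5*sqrt(3)*sqrt(12 - b*(1 + b)))
(k(-1597) - 1894040)*(-3584157 + 4377901) = ((-120 + 5*sqrt(3)*sqrt(12 - 1*(-1597)*(1 - 1597))) - 1894040)*(-3584157 + 4377901) = ((-120 + 5*sqrt(3)*sqrt(12 - 1*(-1597)*(-1596))) - 1894040)*793744 = ((-120 + 5*sqrt(3)*sqrt(12 - 2548812)) - 1894040)*793744 = ((-120 + 5*sqrt(3)*sqrt(-2548800)) - 1894040)*793744 = ((-120 + 5*sqrt(3)*(120*I*sqrt(177))) - 1894040)*793744 = ((-120 + 1800*I*sqrt(59)) - 1894040)*793744 = (-1894160 + 1800*I*sqrt(59))*793744 = -1503478135040 + 1428739200*I*sqrt(59)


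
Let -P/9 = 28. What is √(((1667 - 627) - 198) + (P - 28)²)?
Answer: √79242 ≈ 281.50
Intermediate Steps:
P = -252 (P = -9*28 = -252)
√(((1667 - 627) - 198) + (P - 28)²) = √(((1667 - 627) - 198) + (-252 - 28)²) = √((1040 - 198) + (-280)²) = √(842 + 78400) = √79242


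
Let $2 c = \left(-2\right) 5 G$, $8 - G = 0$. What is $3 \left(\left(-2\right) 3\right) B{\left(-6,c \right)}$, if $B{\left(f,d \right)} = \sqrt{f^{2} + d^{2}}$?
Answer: $- 36 \sqrt{409} \approx -728.05$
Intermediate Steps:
$G = 8$ ($G = 8 - 0 = 8 + 0 = 8$)
$c = -40$ ($c = \frac{\left(-2\right) 5 \cdot 8}{2} = \frac{\left(-10\right) 8}{2} = \frac{1}{2} \left(-80\right) = -40$)
$B{\left(f,d \right)} = \sqrt{d^{2} + f^{2}}$
$3 \left(\left(-2\right) 3\right) B{\left(-6,c \right)} = 3 \left(\left(-2\right) 3\right) \sqrt{\left(-40\right)^{2} + \left(-6\right)^{2}} = 3 \left(-6\right) \sqrt{1600 + 36} = - 18 \sqrt{1636} = - 18 \cdot 2 \sqrt{409} = - 36 \sqrt{409}$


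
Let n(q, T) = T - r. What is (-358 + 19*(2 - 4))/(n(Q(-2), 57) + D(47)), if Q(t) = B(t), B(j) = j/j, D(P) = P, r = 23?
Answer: -44/9 ≈ -4.8889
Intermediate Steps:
B(j) = 1
Q(t) = 1
n(q, T) = -23 + T (n(q, T) = T - 1*23 = T - 23 = -23 + T)
(-358 + 19*(2 - 4))/(n(Q(-2), 57) + D(47)) = (-358 + 19*(2 - 4))/((-23 + 57) + 47) = (-358 + 19*(-2))/(34 + 47) = (-358 - 38)/81 = -396*1/81 = -44/9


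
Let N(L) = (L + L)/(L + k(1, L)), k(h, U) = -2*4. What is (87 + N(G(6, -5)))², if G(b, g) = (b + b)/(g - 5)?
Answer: 4028049/529 ≈ 7614.5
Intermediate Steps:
k(h, U) = -8
G(b, g) = 2*b/(-5 + g) (G(b, g) = (2*b)/(-5 + g) = 2*b/(-5 + g))
N(L) = 2*L/(-8 + L) (N(L) = (L + L)/(L - 8) = (2*L)/(-8 + L) = 2*L/(-8 + L))
(87 + N(G(6, -5)))² = (87 + 2*(2*6/(-5 - 5))/(-8 + 2*6/(-5 - 5)))² = (87 + 2*(2*6/(-10))/(-8 + 2*6/(-10)))² = (87 + 2*(2*6*(-⅒))/(-8 + 2*6*(-⅒)))² = (87 + 2*(-6/5)/(-8 - 6/5))² = (87 + 2*(-6/5)/(-46/5))² = (87 + 2*(-6/5)*(-5/46))² = (87 + 6/23)² = (2007/23)² = 4028049/529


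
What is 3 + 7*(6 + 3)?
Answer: 66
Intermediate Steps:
3 + 7*(6 + 3) = 3 + 7*9 = 3 + 63 = 66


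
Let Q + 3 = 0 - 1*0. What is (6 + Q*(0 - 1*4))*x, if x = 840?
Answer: 15120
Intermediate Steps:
Q = -3 (Q = -3 + (0 - 1*0) = -3 + (0 + 0) = -3 + 0 = -3)
(6 + Q*(0 - 1*4))*x = (6 - 3*(0 - 1*4))*840 = (6 - 3*(0 - 4))*840 = (6 - 3*(-4))*840 = (6 + 12)*840 = 18*840 = 15120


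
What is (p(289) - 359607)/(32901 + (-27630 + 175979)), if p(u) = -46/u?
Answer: -103926469/52381250 ≈ -1.9840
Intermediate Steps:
(p(289) - 359607)/(32901 + (-27630 + 175979)) = (-46/289 - 359607)/(32901 + (-27630 + 175979)) = (-46*1/289 - 359607)/(32901 + 148349) = (-46/289 - 359607)/181250 = -103926469/289*1/181250 = -103926469/52381250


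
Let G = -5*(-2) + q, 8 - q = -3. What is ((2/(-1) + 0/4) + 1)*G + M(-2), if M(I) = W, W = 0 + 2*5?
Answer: -11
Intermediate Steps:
W = 10 (W = 0 + 10 = 10)
M(I) = 10
q = 11 (q = 8 - 1*(-3) = 8 + 3 = 11)
G = 21 (G = -5*(-2) + 11 = 10 + 11 = 21)
((2/(-1) + 0/4) + 1)*G + M(-2) = ((2/(-1) + 0/4) + 1)*21 + 10 = ((2*(-1) + 0*(¼)) + 1)*21 + 10 = ((-2 + 0) + 1)*21 + 10 = (-2 + 1)*21 + 10 = -1*21 + 10 = -21 + 10 = -11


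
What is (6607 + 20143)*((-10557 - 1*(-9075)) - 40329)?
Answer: -1118444250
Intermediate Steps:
(6607 + 20143)*((-10557 - 1*(-9075)) - 40329) = 26750*((-10557 + 9075) - 40329) = 26750*(-1482 - 40329) = 26750*(-41811) = -1118444250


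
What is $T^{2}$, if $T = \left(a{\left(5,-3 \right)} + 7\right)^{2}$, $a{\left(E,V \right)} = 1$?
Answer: $4096$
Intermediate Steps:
$T = 64$ ($T = \left(1 + 7\right)^{2} = 8^{2} = 64$)
$T^{2} = 64^{2} = 4096$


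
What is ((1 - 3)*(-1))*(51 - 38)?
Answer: 26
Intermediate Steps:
((1 - 3)*(-1))*(51 - 38) = -2*(-1)*13 = 2*13 = 26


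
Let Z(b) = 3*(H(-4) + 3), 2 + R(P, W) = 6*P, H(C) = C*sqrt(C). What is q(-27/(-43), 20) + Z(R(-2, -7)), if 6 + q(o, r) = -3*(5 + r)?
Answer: -72 - 24*I ≈ -72.0 - 24.0*I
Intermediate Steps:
H(C) = C**(3/2)
R(P, W) = -2 + 6*P
Z(b) = 9 - 24*I (Z(b) = 3*((-4)**(3/2) + 3) = 3*(-8*I + 3) = 3*(3 - 8*I) = 9 - 24*I)
q(o, r) = -21 - 3*r (q(o, r) = -6 - 3*(5 + r) = -6 + (-15 - 3*r) = -21 - 3*r)
q(-27/(-43), 20) + Z(R(-2, -7)) = (-21 - 3*20) + (9 - 24*I) = (-21 - 60) + (9 - 24*I) = -81 + (9 - 24*I) = -72 - 24*I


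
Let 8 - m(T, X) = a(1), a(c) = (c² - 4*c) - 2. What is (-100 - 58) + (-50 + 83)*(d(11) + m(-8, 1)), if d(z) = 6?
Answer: 469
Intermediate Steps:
a(c) = -2 + c² - 4*c
m(T, X) = 13 (m(T, X) = 8 - (-2 + 1² - 4*1) = 8 - (-2 + 1 - 4) = 8 - 1*(-5) = 8 + 5 = 13)
(-100 - 58) + (-50 + 83)*(d(11) + m(-8, 1)) = (-100 - 58) + (-50 + 83)*(6 + 13) = -158 + 33*19 = -158 + 627 = 469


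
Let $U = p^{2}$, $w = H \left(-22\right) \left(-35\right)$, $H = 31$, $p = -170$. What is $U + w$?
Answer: $52770$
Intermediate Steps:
$w = 23870$ ($w = 31 \left(-22\right) \left(-35\right) = \left(-682\right) \left(-35\right) = 23870$)
$U = 28900$ ($U = \left(-170\right)^{2} = 28900$)
$U + w = 28900 + 23870 = 52770$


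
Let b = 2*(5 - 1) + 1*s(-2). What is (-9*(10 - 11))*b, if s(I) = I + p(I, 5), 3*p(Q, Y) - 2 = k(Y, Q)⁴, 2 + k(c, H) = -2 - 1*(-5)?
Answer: 63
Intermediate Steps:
k(c, H) = 1 (k(c, H) = -2 + (-2 - 1*(-5)) = -2 + (-2 + 5) = -2 + 3 = 1)
p(Q, Y) = 1 (p(Q, Y) = ⅔ + (⅓)*1⁴ = ⅔ + (⅓)*1 = ⅔ + ⅓ = 1)
s(I) = 1 + I (s(I) = I + 1 = 1 + I)
b = 7 (b = 2*(5 - 1) + 1*(1 - 2) = 2*4 + 1*(-1) = 8 - 1 = 7)
(-9*(10 - 11))*b = -9*(10 - 11)*7 = -9*(-1)*7 = 9*7 = 63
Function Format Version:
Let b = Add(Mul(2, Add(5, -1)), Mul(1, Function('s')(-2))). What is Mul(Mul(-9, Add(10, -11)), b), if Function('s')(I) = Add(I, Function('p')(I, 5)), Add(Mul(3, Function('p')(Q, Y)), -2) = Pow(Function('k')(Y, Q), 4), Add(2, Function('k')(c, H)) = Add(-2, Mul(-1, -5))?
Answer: 63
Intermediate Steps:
Function('k')(c, H) = 1 (Function('k')(c, H) = Add(-2, Add(-2, Mul(-1, -5))) = Add(-2, Add(-2, 5)) = Add(-2, 3) = 1)
Function('p')(Q, Y) = 1 (Function('p')(Q, Y) = Add(Rational(2, 3), Mul(Rational(1, 3), Pow(1, 4))) = Add(Rational(2, 3), Mul(Rational(1, 3), 1)) = Add(Rational(2, 3), Rational(1, 3)) = 1)
Function('s')(I) = Add(1, I) (Function('s')(I) = Add(I, 1) = Add(1, I))
b = 7 (b = Add(Mul(2, Add(5, -1)), Mul(1, Add(1, -2))) = Add(Mul(2, 4), Mul(1, -1)) = Add(8, -1) = 7)
Mul(Mul(-9, Add(10, -11)), b) = Mul(Mul(-9, Add(10, -11)), 7) = Mul(Mul(-9, -1), 7) = Mul(9, 7) = 63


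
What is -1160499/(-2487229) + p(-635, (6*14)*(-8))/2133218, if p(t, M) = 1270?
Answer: 1239378068306/2652900836461 ≈ 0.46718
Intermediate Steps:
-1160499/(-2487229) + p(-635, (6*14)*(-8))/2133218 = -1160499/(-2487229) + 1270/2133218 = -1160499*(-1/2487229) + 1270*(1/2133218) = 1160499/2487229 + 635/1066609 = 1239378068306/2652900836461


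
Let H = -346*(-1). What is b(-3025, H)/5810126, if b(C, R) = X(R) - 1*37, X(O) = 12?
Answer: -25/5810126 ≈ -4.3028e-6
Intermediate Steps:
H = 346
b(C, R) = -25 (b(C, R) = 12 - 1*37 = 12 - 37 = -25)
b(-3025, H)/5810126 = -25/5810126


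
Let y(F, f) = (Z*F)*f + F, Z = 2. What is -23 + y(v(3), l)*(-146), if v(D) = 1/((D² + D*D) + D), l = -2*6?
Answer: 2875/21 ≈ 136.90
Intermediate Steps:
l = -12
v(D) = 1/(D + 2*D²) (v(D) = 1/((D² + D²) + D) = 1/(2*D² + D) = 1/(D + 2*D²))
y(F, f) = F + 2*F*f (y(F, f) = (2*F)*f + F = 2*F*f + F = F + 2*F*f)
-23 + y(v(3), l)*(-146) = -23 + ((1/(3*(1 + 2*3)))*(1 + 2*(-12)))*(-146) = -23 + ((1/(3*(1 + 6)))*(1 - 24))*(-146) = -23 + (((⅓)/7)*(-23))*(-146) = -23 + (((⅓)*(⅐))*(-23))*(-146) = -23 + ((1/21)*(-23))*(-146) = -23 - 23/21*(-146) = -23 + 3358/21 = 2875/21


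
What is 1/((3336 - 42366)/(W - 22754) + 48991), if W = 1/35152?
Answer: 799848607/39186755088097 ≈ 2.0411e-5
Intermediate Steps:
W = 1/35152 ≈ 2.8448e-5
1/((3336 - 42366)/(W - 22754) + 48991) = 1/((3336 - 42366)/(1/35152 - 22754) + 48991) = 1/(-39030/(-799848607/35152) + 48991) = 1/(-39030*(-35152/799848607) + 48991) = 1/(1371982560/799848607 + 48991) = 1/(39186755088097/799848607) = 799848607/39186755088097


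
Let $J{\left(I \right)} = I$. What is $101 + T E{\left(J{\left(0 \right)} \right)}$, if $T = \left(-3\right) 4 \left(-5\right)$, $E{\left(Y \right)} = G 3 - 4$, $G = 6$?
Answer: $941$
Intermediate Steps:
$E{\left(Y \right)} = 14$ ($E{\left(Y \right)} = 6 \cdot 3 - 4 = 18 - 4 = 14$)
$T = 60$ ($T = \left(-12\right) \left(-5\right) = 60$)
$101 + T E{\left(J{\left(0 \right)} \right)} = 101 + 60 \cdot 14 = 101 + 840 = 941$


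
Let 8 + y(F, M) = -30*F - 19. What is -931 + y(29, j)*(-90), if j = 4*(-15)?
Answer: 79799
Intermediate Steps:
j = -60
y(F, M) = -27 - 30*F (y(F, M) = -8 + (-30*F - 19) = -8 + (-19 - 30*F) = -27 - 30*F)
-931 + y(29, j)*(-90) = -931 + (-27 - 30*29)*(-90) = -931 + (-27 - 870)*(-90) = -931 - 897*(-90) = -931 + 80730 = 79799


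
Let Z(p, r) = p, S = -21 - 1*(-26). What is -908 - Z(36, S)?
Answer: -944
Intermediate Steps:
S = 5 (S = -21 + 26 = 5)
-908 - Z(36, S) = -908 - 1*36 = -908 - 36 = -944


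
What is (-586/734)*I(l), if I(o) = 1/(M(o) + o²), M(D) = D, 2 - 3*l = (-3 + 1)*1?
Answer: -2637/10276 ≈ -0.25662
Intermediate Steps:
l = 4/3 (l = ⅔ - (-3 + 1)/3 = ⅔ - (-2)/3 = ⅔ - ⅓*(-2) = ⅔ + ⅔ = 4/3 ≈ 1.3333)
I(o) = 1/(o + o²)
(-586/734)*I(l) = (-586/734)*(1/((4/3)*(1 + 4/3))) = (-586*1/734)*(3/(4*(7/3))) = -879*3/(1468*7) = -293/367*9/28 = -2637/10276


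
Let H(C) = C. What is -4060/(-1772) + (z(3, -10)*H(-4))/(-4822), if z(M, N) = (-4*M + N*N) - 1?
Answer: 2524247/1068073 ≈ 2.3634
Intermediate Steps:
z(M, N) = -1 + N² - 4*M (z(M, N) = (-4*M + N²) - 1 = (N² - 4*M) - 1 = -1 + N² - 4*M)
-4060/(-1772) + (z(3, -10)*H(-4))/(-4822) = -4060/(-1772) + ((-1 + (-10)² - 4*3)*(-4))/(-4822) = -4060*(-1/1772) + ((-1 + 100 - 12)*(-4))*(-1/4822) = 1015/443 + (87*(-4))*(-1/4822) = 1015/443 - 348*(-1/4822) = 1015/443 + 174/2411 = 2524247/1068073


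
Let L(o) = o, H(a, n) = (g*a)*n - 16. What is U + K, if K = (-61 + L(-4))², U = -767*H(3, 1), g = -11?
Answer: 41808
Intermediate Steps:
H(a, n) = -16 - 11*a*n (H(a, n) = (-11*a)*n - 16 = -11*a*n - 16 = -16 - 11*a*n)
U = 37583 (U = -767*(-16 - 11*3*1) = -767*(-16 - 33) = -767*(-49) = 37583)
K = 4225 (K = (-61 - 4)² = (-65)² = 4225)
U + K = 37583 + 4225 = 41808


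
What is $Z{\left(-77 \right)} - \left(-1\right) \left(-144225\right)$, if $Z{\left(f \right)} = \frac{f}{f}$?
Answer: $-144224$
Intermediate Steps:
$Z{\left(f \right)} = 1$
$Z{\left(-77 \right)} - \left(-1\right) \left(-144225\right) = 1 - \left(-1\right) \left(-144225\right) = 1 - 144225 = -144224$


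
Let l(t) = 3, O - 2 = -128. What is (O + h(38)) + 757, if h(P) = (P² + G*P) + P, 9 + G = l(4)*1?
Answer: 1885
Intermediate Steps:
O = -126 (O = 2 - 128 = -126)
G = -6 (G = -9 + 3*1 = -9 + 3 = -6)
h(P) = P² - 5*P (h(P) = (P² - 6*P) + P = P² - 5*P)
(O + h(38)) + 757 = (-126 + 38*(-5 + 38)) + 757 = (-126 + 38*33) + 757 = (-126 + 1254) + 757 = 1128 + 757 = 1885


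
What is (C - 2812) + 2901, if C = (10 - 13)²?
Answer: 98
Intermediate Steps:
C = 9 (C = (-3)² = 9)
(C - 2812) + 2901 = (9 - 2812) + 2901 = -2803 + 2901 = 98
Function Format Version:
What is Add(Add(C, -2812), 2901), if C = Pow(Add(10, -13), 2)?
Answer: 98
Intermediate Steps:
C = 9 (C = Pow(-3, 2) = 9)
Add(Add(C, -2812), 2901) = Add(Add(9, -2812), 2901) = Add(-2803, 2901) = 98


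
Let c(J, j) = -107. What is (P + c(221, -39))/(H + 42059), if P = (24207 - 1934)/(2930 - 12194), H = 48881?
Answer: -1013521/842468160 ≈ -0.0012030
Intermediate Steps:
P = -22273/9264 (P = 22273/(-9264) = 22273*(-1/9264) = -22273/9264 ≈ -2.4043)
(P + c(221, -39))/(H + 42059) = (-22273/9264 - 107)/(48881 + 42059) = -1013521/9264/90940 = -1013521/9264*1/90940 = -1013521/842468160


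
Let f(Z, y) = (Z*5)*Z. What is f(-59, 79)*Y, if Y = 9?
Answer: 156645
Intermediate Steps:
f(Z, y) = 5*Z² (f(Z, y) = (5*Z)*Z = 5*Z²)
f(-59, 79)*Y = (5*(-59)²)*9 = (5*3481)*9 = 17405*9 = 156645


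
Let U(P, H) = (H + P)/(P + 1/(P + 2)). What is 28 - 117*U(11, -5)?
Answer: -283/8 ≈ -35.375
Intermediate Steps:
U(P, H) = (H + P)/(P + 1/(2 + P))
28 - 117*U(11, -5) = 28 - 117*(11² + 2*(-5) + 2*11 - 5*11)/(1 + 11² + 2*11) = 28 - 117*(121 - 10 + 22 - 55)/(1 + 121 + 22) = 28 - 117*78/144 = 28 - 13*78/16 = 28 - 117*13/24 = 28 - 507/8 = -283/8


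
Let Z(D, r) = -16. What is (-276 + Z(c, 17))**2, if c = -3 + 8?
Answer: 85264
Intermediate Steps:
c = 5
(-276 + Z(c, 17))**2 = (-276 - 16)**2 = (-292)**2 = 85264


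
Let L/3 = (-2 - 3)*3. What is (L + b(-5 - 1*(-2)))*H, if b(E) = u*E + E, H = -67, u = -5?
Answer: 2211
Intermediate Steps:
b(E) = -4*E (b(E) = -5*E + E = -4*E)
L = -45 (L = 3*((-2 - 3)*3) = 3*(-5*3) = 3*(-15) = -45)
(L + b(-5 - 1*(-2)))*H = (-45 - 4*(-5 - 1*(-2)))*(-67) = (-45 - 4*(-5 + 2))*(-67) = (-45 - 4*(-3))*(-67) = (-45 + 12)*(-67) = -33*(-67) = 2211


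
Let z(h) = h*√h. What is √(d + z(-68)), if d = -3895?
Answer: √(-3895 - 136*I*√17) ≈ 4.4809 - 62.571*I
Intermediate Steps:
z(h) = h^(3/2)
√(d + z(-68)) = √(-3895 + (-68)^(3/2)) = √(-3895 - 136*I*√17)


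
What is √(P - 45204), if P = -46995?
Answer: I*√92199 ≈ 303.64*I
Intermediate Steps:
√(P - 45204) = √(-46995 - 45204) = √(-92199) = I*√92199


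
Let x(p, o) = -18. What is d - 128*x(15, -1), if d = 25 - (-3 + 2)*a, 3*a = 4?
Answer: 6991/3 ≈ 2330.3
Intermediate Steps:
a = 4/3 (a = (⅓)*4 = 4/3 ≈ 1.3333)
d = 79/3 (d = 25 - (-3 + 2)*4/3 = 25 - (-1)*4/3 = 25 - 1*(-4/3) = 25 + 4/3 = 79/3 ≈ 26.333)
d - 128*x(15, -1) = 79/3 - 128*(-18) = 79/3 + 2304 = 6991/3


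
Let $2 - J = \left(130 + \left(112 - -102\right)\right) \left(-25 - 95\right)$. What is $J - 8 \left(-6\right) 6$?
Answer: $41570$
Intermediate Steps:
$J = 41282$ ($J = 2 - \left(130 + \left(112 - -102\right)\right) \left(-25 - 95\right) = 2 - \left(130 + \left(112 + 102\right)\right) \left(-120\right) = 2 - \left(130 + 214\right) \left(-120\right) = 2 - 344 \left(-120\right) = 2 - -41280 = 2 + 41280 = 41282$)
$J - 8 \left(-6\right) 6 = 41282 - 8 \left(-6\right) 6 = 41282 - \left(-48\right) 6 = 41282 - -288 = 41282 + 288 = 41570$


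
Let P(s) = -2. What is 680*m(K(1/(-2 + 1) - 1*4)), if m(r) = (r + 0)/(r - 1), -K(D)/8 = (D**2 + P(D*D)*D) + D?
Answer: 163200/241 ≈ 677.18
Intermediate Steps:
K(D) = -8*D**2 + 8*D (K(D) = -8*((D**2 - 2*D) + D) = -8*(D**2 - D) = -8*D**2 + 8*D)
m(r) = r/(-1 + r)
680*m(K(1/(-2 + 1) - 1*4)) = 680*((8*(1/(-2 + 1) - 1*4)*(1 - (1/(-2 + 1) - 1*4)))/(-1 + 8*(1/(-2 + 1) - 1*4)*(1 - (1/(-2 + 1) - 1*4)))) = 680*((8*(1/(-1) - 4)*(1 - (1/(-1) - 4)))/(-1 + 8*(1/(-1) - 4)*(1 - (1/(-1) - 4)))) = 680*((8*(-1 - 4)*(1 - (-1 - 4)))/(-1 + 8*(-1 - 4)*(1 - (-1 - 4)))) = 680*((8*(-5)*(1 - 1*(-5)))/(-1 + 8*(-5)*(1 - 1*(-5)))) = 680*((8*(-5)*(1 + 5))/(-1 + 8*(-5)*(1 + 5))) = 680*((8*(-5)*6)/(-1 + 8*(-5)*6)) = 680*(-240/(-1 - 240)) = 680*(-240/(-241)) = 680*(-240*(-1/241)) = 680*(240/241) = 163200/241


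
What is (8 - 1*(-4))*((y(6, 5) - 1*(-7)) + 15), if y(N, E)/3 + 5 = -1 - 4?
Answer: -96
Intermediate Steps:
y(N, E) = -30 (y(N, E) = -15 + 3*(-1 - 4) = -15 + 3*(-5) = -15 - 15 = -30)
(8 - 1*(-4))*((y(6, 5) - 1*(-7)) + 15) = (8 - 1*(-4))*((-30 - 1*(-7)) + 15) = (8 + 4)*((-30 + 7) + 15) = 12*(-23 + 15) = 12*(-8) = -96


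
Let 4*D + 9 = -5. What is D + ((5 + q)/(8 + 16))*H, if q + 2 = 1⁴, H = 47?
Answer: 13/3 ≈ 4.3333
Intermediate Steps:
D = -7/2 (D = -9/4 + (¼)*(-5) = -9/4 - 5/4 = -7/2 ≈ -3.5000)
q = -1 (q = -2 + 1⁴ = -2 + 1 = -1)
D + ((5 + q)/(8 + 16))*H = -7/2 + ((5 - 1)/(8 + 16))*47 = -7/2 + (4/24)*47 = -7/2 + (4*(1/24))*47 = -7/2 + (⅙)*47 = -7/2 + 47/6 = 13/3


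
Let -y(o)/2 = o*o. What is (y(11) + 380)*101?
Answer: 13938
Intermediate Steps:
y(o) = -2*o² (y(o) = -2*o*o = -2*o²)
(y(11) + 380)*101 = (-2*11² + 380)*101 = (-2*121 + 380)*101 = (-242 + 380)*101 = 138*101 = 13938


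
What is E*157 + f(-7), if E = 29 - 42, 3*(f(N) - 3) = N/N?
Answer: -6113/3 ≈ -2037.7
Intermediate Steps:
f(N) = 10/3 (f(N) = 3 + (N/N)/3 = 3 + (⅓)*1 = 3 + ⅓ = 10/3)
E = -13
E*157 + f(-7) = -13*157 + 10/3 = -2041 + 10/3 = -6113/3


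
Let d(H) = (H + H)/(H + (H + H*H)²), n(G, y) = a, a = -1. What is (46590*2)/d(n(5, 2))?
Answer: 46590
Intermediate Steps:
n(G, y) = -1
d(H) = 2*H/(H + (H + H²)²) (d(H) = (2*H)/(H + (H + H²)²) = 2*H/(H + (H + H²)²))
(46590*2)/d(n(5, 2)) = (46590*2)/((2/(1 - (1 - 1)²))) = 93180/((2/(1 - 1*0²))) = 93180/((2/(1 - 1*0))) = 93180/((2/(1 + 0))) = 93180/((2/1)) = 93180/((2*1)) = 93180/2 = 93180*(½) = 46590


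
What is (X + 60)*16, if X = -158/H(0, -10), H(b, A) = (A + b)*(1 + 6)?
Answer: 34864/35 ≈ 996.11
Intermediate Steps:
H(b, A) = 7*A + 7*b (H(b, A) = (A + b)*7 = 7*A + 7*b)
X = 79/35 (X = -158/(7*(-10) + 7*0) = -158/(-70 + 0) = -158/(-70) = -158*(-1/70) = 79/35 ≈ 2.2571)
(X + 60)*16 = (79/35 + 60)*16 = (2179/35)*16 = 34864/35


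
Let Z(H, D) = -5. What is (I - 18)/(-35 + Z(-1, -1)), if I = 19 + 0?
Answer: -1/40 ≈ -0.025000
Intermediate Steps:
I = 19
(I - 18)/(-35 + Z(-1, -1)) = (19 - 18)/(-35 - 5) = 1/(-40) = -1/40*1 = -1/40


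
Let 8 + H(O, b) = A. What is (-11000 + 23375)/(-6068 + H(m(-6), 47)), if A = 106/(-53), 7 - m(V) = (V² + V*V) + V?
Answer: -4125/2026 ≈ -2.0360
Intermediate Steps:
m(V) = 7 - V - 2*V² (m(V) = 7 - ((V² + V*V) + V) = 7 - ((V² + V²) + V) = 7 - (2*V² + V) = 7 - (V + 2*V²) = 7 + (-V - 2*V²) = 7 - V - 2*V²)
A = -2 (A = 106*(-1/53) = -2)
H(O, b) = -10 (H(O, b) = -8 - 2 = -10)
(-11000 + 23375)/(-6068 + H(m(-6), 47)) = (-11000 + 23375)/(-6068 - 10) = 12375/(-6078) = 12375*(-1/6078) = -4125/2026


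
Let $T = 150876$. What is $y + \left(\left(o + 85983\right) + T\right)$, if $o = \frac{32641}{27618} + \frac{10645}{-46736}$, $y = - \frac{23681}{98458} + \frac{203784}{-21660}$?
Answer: $\frac{714878667008144674417}{3018272094579120} \approx 2.3685 \cdot 10^{5}$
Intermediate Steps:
$y = - \frac{90250419}{9353510}$ ($y = \left(-23681\right) \frac{1}{98458} + 203784 \left(- \frac{1}{21660}\right) = - \frac{23681}{98458} - \frac{16982}{1805} = - \frac{90250419}{9353510} \approx -9.6488$)
$o = \frac{615758083}{645377424}$ ($o = 32641 \cdot \frac{1}{27618} + 10645 \left(- \frac{1}{46736}\right) = \frac{32641}{27618} - \frac{10645}{46736} = \frac{615758083}{645377424} \approx 0.95411$)
$y + \left(\left(o + 85983\right) + T\right) = - \frac{90250419}{9353510} + \left(\left(\frac{615758083}{645377424} + 85983\right) + 150876\right) = - \frac{90250419}{9353510} + \left(\frac{55492102805875}{645377424} + 150876\right) = - \frac{90250419}{9353510} + \frac{152864067029299}{645377424} = \frac{714878667008144674417}{3018272094579120}$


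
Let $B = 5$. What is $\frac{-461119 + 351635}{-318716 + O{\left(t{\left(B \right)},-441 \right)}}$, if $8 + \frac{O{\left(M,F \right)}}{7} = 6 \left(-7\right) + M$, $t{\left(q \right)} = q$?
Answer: $\frac{109484}{319031} \approx 0.34318$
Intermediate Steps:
$O{\left(M,F \right)} = -350 + 7 M$ ($O{\left(M,F \right)} = -56 + 7 \left(6 \left(-7\right) + M\right) = -56 + 7 \left(-42 + M\right) = -56 + \left(-294 + 7 M\right) = -350 + 7 M$)
$\frac{-461119 + 351635}{-318716 + O{\left(t{\left(B \right)},-441 \right)}} = \frac{-461119 + 351635}{-318716 + \left(-350 + 7 \cdot 5\right)} = - \frac{109484}{-318716 + \left(-350 + 35\right)} = - \frac{109484}{-318716 - 315} = - \frac{109484}{-319031} = \left(-109484\right) \left(- \frac{1}{319031}\right) = \frac{109484}{319031}$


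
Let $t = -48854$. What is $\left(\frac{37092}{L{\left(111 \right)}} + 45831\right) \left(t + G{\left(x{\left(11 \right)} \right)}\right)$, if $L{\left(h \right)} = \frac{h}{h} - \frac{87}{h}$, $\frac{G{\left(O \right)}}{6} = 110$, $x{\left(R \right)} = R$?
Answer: $-10476484011$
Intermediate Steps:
$G{\left(O \right)} = 660$ ($G{\left(O \right)} = 6 \cdot 110 = 660$)
$L{\left(h \right)} = 1 - \frac{87}{h}$
$\left(\frac{37092}{L{\left(111 \right)}} + 45831\right) \left(t + G{\left(x{\left(11 \right)} \right)}\right) = \left(\frac{37092}{\frac{1}{111} \left(-87 + 111\right)} + 45831\right) \left(-48854 + 660\right) = \left(\frac{37092}{\frac{1}{111} \cdot 24} + 45831\right) \left(-48194\right) = \left(\frac{37092}{\frac{8}{37}} + 45831\right) \left(-48194\right) = \left(37092 \cdot \frac{37}{8} + 45831\right) \left(-48194\right) = \left(\frac{343101}{2} + 45831\right) \left(-48194\right) = \frac{434763}{2} \left(-48194\right) = -10476484011$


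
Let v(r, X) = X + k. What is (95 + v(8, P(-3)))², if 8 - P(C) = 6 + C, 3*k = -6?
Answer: 9604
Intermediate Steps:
k = -2 (k = (⅓)*(-6) = -2)
P(C) = 2 - C (P(C) = 8 - (6 + C) = 8 + (-6 - C) = 2 - C)
v(r, X) = -2 + X (v(r, X) = X - 2 = -2 + X)
(95 + v(8, P(-3)))² = (95 + (-2 + (2 - 1*(-3))))² = (95 + (-2 + (2 + 3)))² = (95 + (-2 + 5))² = (95 + 3)² = 98² = 9604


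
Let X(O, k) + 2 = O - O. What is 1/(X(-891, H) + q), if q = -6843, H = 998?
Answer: -1/6845 ≈ -0.00014609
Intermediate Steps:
X(O, k) = -2 (X(O, k) = -2 + (O - O) = -2 + 0 = -2)
1/(X(-891, H) + q) = 1/(-2 - 6843) = 1/(-6845) = -1/6845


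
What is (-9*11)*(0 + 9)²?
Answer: -8019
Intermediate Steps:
(-9*11)*(0 + 9)² = -99*9² = -99*81 = -8019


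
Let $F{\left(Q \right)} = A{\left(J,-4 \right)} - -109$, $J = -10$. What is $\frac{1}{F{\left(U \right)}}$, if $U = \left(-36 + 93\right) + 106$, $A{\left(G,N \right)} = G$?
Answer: $\frac{1}{99} \approx 0.010101$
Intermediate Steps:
$U = 163$ ($U = 57 + 106 = 163$)
$F{\left(Q \right)} = 99$ ($F{\left(Q \right)} = -10 - -109 = -10 + 109 = 99$)
$\frac{1}{F{\left(U \right)}} = \frac{1}{99}$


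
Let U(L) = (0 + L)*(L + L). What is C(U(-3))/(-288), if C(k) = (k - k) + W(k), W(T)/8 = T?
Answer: -1/2 ≈ -0.50000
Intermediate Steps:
U(L) = 2*L**2 (U(L) = L*(2*L) = 2*L**2)
W(T) = 8*T
C(k) = 8*k (C(k) = (k - k) + 8*k = 0 + 8*k = 8*k)
C(U(-3))/(-288) = (8*(2*(-3)**2))/(-288) = (8*(2*9))*(-1/288) = (8*18)*(-1/288) = 144*(-1/288) = -1/2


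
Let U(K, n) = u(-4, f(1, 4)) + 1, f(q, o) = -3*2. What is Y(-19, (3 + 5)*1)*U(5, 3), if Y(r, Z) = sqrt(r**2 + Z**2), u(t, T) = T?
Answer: -25*sqrt(17) ≈ -103.08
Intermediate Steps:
f(q, o) = -6
U(K, n) = -5 (U(K, n) = -6 + 1 = -5)
Y(r, Z) = sqrt(Z**2 + r**2)
Y(-19, (3 + 5)*1)*U(5, 3) = sqrt(((3 + 5)*1)**2 + (-19)**2)*(-5) = sqrt((8*1)**2 + 361)*(-5) = sqrt(8**2 + 361)*(-5) = sqrt(64 + 361)*(-5) = sqrt(425)*(-5) = (5*sqrt(17))*(-5) = -25*sqrt(17)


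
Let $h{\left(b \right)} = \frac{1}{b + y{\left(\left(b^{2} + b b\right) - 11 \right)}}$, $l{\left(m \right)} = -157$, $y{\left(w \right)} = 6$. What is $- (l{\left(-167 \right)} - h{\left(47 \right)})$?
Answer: $\frac{8322}{53} \approx 157.02$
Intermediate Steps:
$h{\left(b \right)} = \frac{1}{6 + b}$ ($h{\left(b \right)} = \frac{1}{b + 6} = \frac{1}{6 + b}$)
$- (l{\left(-167 \right)} - h{\left(47 \right)}) = - (-157 - \frac{1}{6 + 47}) = - (-157 - \frac{1}{53}) = \left(-1\right) \left(- \frac{8322}{53}\right) = \frac{8322}{53}$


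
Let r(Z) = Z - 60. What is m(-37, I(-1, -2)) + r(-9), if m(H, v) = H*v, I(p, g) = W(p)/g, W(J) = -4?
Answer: -143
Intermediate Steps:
I(p, g) = -4/g
r(Z) = -60 + Z
m(-37, I(-1, -2)) + r(-9) = -(-148)/(-2) + (-60 - 9) = -(-148)*(-1)/2 - 69 = -37*2 - 69 = -74 - 69 = -143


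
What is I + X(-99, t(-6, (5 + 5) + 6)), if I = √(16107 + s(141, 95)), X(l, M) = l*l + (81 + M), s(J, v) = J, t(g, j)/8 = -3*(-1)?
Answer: 9906 + 2*√4062 ≈ 10033.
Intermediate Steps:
t(g, j) = 24 (t(g, j) = 8*(-3*(-1)) = 8*3 = 24)
X(l, M) = 81 + M + l² (X(l, M) = l² + (81 + M) = 81 + M + l²)
I = 2*√4062 (I = √(16107 + 141) = √16248 = 2*√4062 ≈ 127.47)
I + X(-99, t(-6, (5 + 5) + 6)) = 2*√4062 + (81 + 24 + (-99)²) = 2*√4062 + (81 + 24 + 9801) = 2*√4062 + 9906 = 9906 + 2*√4062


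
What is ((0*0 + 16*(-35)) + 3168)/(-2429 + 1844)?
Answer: -2608/585 ≈ -4.4581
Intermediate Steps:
((0*0 + 16*(-35)) + 3168)/(-2429 + 1844) = ((0 - 560) + 3168)/(-585) = (-560 + 3168)*(-1/585) = 2608*(-1/585) = -2608/585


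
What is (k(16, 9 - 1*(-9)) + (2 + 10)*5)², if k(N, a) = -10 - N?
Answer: 1156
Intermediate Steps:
(k(16, 9 - 1*(-9)) + (2 + 10)*5)² = ((-10 - 1*16) + (2 + 10)*5)² = ((-10 - 16) + 12*5)² = (-26 + 60)² = 34² = 1156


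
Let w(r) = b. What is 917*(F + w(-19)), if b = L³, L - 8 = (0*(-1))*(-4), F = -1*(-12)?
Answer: 480508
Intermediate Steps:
F = 12
L = 8 (L = 8 + (0*(-1))*(-4) = 8 + 0*(-4) = 8 + 0 = 8)
b = 512 (b = 8³ = 512)
w(r) = 512
917*(F + w(-19)) = 917*(12 + 512) = 917*524 = 480508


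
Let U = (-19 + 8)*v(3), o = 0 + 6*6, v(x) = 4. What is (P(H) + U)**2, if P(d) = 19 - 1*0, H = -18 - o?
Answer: 625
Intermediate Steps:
o = 36 (o = 0 + 36 = 36)
H = -54 (H = -18 - 1*36 = -18 - 36 = -54)
U = -44 (U = (-19 + 8)*4 = -11*4 = -44)
P(d) = 19 (P(d) = 19 + 0 = 19)
(P(H) + U)**2 = (19 - 44)**2 = (-25)**2 = 625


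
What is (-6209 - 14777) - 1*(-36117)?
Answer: 15131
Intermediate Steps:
(-6209 - 14777) - 1*(-36117) = -20986 + 36117 = 15131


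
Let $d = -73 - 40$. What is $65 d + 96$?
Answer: $-7249$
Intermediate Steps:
$d = -113$
$65 d + 96 = 65 \left(-113\right) + 96 = -7345 + 96 = -7249$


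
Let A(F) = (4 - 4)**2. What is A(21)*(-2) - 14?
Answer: -14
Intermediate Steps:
A(F) = 0 (A(F) = 0**2 = 0)
A(21)*(-2) - 14 = 0*(-2) - 14 = 0 - 14 = -14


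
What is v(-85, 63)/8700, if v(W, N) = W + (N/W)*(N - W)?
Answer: -16549/739500 ≈ -0.022379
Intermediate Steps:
v(W, N) = W + N*(N - W)/W
v(-85, 63)/8700 = (-85 - 1*63 + 63²/(-85))/8700 = (-85 - 63 + 3969*(-1/85))*(1/8700) = (-85 - 63 - 3969/85)*(1/8700) = -16549/85*1/8700 = -16549/739500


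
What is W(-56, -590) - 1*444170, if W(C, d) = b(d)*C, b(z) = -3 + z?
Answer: -410962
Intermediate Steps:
W(C, d) = C*(-3 + d) (W(C, d) = (-3 + d)*C = C*(-3 + d))
W(-56, -590) - 1*444170 = -56*(-3 - 590) - 1*444170 = -56*(-593) - 444170 = 33208 - 444170 = -410962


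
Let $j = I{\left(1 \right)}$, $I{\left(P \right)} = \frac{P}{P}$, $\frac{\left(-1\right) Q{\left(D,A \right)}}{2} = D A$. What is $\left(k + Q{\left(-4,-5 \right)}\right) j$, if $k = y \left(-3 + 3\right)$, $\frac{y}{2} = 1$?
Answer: $-40$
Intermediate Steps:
$y = 2$ ($y = 2 \cdot 1 = 2$)
$Q{\left(D,A \right)} = - 2 A D$ ($Q{\left(D,A \right)} = - 2 D A = - 2 A D$)
$I{\left(P \right)} = 1$
$j = 1$
$k = 0$ ($k = 2 \left(-3 + 3\right) = 2 \cdot 0 = 0$)
$\left(k + Q{\left(-4,-5 \right)}\right) j = \left(0 - \left(-10\right) \left(-4\right)\right) 1 = \left(0 - 40\right) 1 = \left(-40\right) 1 = -40$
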